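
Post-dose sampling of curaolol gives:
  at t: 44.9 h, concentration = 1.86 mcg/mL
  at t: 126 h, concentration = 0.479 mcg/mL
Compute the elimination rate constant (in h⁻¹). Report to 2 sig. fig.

0.017 h⁻¹

k = ln(C₁/C₂) / (t₂ − t₁) = ln(1.86/0.479) / (126 − 44.9)
  = 1.357 / 81.10 = 0.01673 h⁻¹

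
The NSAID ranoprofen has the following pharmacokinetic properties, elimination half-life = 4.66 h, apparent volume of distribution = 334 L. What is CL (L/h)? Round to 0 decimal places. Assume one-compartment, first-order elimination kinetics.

k = ln2 / t½ = 0.693147 / 4.66 = 0.1487 h⁻¹
CL = k × Vd = 0.1487 × 334 = 49.67 L/h

50 L/h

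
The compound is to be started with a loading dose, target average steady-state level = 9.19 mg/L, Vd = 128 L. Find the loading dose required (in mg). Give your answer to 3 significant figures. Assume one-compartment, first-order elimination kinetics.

LD = Css × Vd = 9.19 × 128 = 1176 mg

1180 mg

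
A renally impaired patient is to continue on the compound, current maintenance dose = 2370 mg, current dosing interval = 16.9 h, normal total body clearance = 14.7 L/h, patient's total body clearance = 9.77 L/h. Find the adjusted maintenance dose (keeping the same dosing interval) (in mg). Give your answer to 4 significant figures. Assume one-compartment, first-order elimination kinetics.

1575 mg

To keep the same average steady-state level, dosing rate must scale with clearance.
CL ratio = 9.77 / 14.7 = 0.6646
New dose (same interval) = 2370 × 0.6646 = 1575 mg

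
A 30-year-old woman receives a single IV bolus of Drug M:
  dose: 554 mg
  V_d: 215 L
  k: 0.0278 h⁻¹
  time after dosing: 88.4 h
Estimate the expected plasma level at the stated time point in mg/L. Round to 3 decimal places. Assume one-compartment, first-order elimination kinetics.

0.221 mg/L

C₀ = Dose / Vd = 554.0 / 215 = 2.577 mg/L
C = C₀ · e^(−k·t) = 2.577 × e^(−0.02780 × 88.4)
  = 2.577 × 0.08565 = 0.2207 mg/L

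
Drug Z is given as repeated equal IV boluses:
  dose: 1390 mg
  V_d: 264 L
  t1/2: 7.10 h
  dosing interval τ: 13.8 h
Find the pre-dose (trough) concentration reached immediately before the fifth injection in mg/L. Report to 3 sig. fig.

1.84 mg/L

C₀ per dose = Dose / Vd = 1390 / 264 = 5.265 mg/L
k = ln2 / t½ = 0.693147 / 7.10 = 0.09763 h⁻¹
Fraction remaining after one interval: r = e^(−kτ) = e^(−0.09763 × 13.8) = 0.2599
Before dose 5, 4 doses have been given (aged 1τ, 2τ, 3τ, 4τ).
C_trough = C₀ × (r + r² + … + r^4) = C₀ × r(1−r^4)/(1−r)
        = 5.265 × 0.2599 × (1 − 0.004563) / (1 − 0.2599) = 1.840 mg/L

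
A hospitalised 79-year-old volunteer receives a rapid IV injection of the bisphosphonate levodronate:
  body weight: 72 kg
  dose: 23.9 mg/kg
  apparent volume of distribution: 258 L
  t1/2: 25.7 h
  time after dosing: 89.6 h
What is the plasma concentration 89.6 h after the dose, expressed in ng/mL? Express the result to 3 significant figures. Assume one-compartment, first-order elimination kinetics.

595 ng/mL

Total dose = 23.9 × 72 = 1721 mg
C₀ = Dose / Vd = 1721 / 258 = 6.671 mg/L
k = ln2 / t½ = 0.693147 / 25.7 = 0.02697 h⁻¹
C = C₀ · e^(−k·t) = 6.671 × e^(−0.02697 × 89.6)
  = 6.671 × 0.08923 = 0.5953 mg/L
Convert: 0.5953 mg/L × 1000 = 595.3 ng/mL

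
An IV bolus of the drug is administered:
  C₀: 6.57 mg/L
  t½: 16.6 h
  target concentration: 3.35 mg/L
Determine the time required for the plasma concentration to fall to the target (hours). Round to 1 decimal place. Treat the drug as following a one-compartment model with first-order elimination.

16.1 h

k = ln2 / t½ = 0.693147 / 16.6 = 0.04176 h⁻¹
t = ln(C₀ / C) / k = ln(6.570 / 3.35) / 0.04176
  = ln(1.961) / 0.04176 = 0.6735 / 0.04176 = 16.13 h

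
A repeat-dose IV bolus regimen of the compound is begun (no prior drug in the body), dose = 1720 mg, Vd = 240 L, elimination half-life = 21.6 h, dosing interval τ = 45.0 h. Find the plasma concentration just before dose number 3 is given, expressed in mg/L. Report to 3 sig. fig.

2.09 mg/L

C₀ per dose = Dose / Vd = 1720 / 240 = 7.167 mg/L
k = ln2 / t½ = 0.693147 / 21.6 = 0.03209 h⁻¹
Fraction remaining after one interval: r = e^(−kτ) = e^(−0.03209 × 45.0) = 0.2360
Before dose 3, 2 doses have been given (aged 1τ, 2τ).
C_trough = C₀ × (r + r²) = 7.167 × (0.2360 + 0.05570) = 2.091 mg/L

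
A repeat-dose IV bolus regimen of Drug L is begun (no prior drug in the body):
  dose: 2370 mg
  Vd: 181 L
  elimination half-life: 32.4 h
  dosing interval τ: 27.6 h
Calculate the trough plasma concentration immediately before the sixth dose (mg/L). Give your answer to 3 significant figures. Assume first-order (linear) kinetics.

C₀ per dose = Dose / Vd = 2370 / 181 = 13.09 mg/L
k = ln2 / t½ = 0.693147 / 32.4 = 0.02139 h⁻¹
Fraction remaining after one interval: r = e^(−kτ) = e^(−0.02139 × 27.6) = 0.5541
Before dose 6, 5 doses have been given (aged 1τ, 2τ, 3τ, 4τ, 5τ).
C_trough = C₀ × (r + r² + … + r^5) = C₀ × r(1−r^5)/(1−r)
        = 13.09 × 0.5541 × (1 − 0.05223) / (1 − 0.5541) = 15.42 mg/L

15.4 mg/L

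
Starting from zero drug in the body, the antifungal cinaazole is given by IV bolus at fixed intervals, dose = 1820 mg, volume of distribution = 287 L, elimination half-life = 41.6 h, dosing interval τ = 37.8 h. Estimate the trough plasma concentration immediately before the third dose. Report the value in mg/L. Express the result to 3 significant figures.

C₀ per dose = Dose / Vd = 1820 / 287 = 6.341 mg/L
k = ln2 / t½ = 0.693147 / 41.6 = 0.01666 h⁻¹
Fraction remaining after one interval: r = e^(−kτ) = e^(−0.01666 × 37.8) = 0.5327
Before dose 3, 2 doses have been given (aged 1τ, 2τ).
C_trough = C₀ × (r + r²) = 6.341 × (0.5327 + 0.2838) = 5.177 mg/L

5.18 mg/L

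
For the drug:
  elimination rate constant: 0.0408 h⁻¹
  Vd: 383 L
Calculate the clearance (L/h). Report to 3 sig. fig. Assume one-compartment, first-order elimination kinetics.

CL = k × Vd = 0.0408 × 383 = 15.63 L/h

15.6 L/h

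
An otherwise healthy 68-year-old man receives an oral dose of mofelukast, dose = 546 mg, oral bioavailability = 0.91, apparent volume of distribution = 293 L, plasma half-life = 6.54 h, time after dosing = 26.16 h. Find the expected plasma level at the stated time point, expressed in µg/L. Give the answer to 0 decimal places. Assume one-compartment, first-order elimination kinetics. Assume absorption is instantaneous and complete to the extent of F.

106 µg/L

Amount reaching circulation = F × Dose = 0.91 × 546.0 = 496.9 mg
C₀ = F·Dose / Vd = 496.9 / 293 = 1.696 mg/L
k = ln2 / t½ = 0.693147 / 6.54 = 0.1060 h⁻¹
t / t½ = 26.16 / 6.54 = 4 half-lives
C = C₀ × (1/2)^4 = 1.696 × 0.06250 = 0.1060 mg/L
Convert: 0.1060 mg/L × 1000 = 106.0 µg/L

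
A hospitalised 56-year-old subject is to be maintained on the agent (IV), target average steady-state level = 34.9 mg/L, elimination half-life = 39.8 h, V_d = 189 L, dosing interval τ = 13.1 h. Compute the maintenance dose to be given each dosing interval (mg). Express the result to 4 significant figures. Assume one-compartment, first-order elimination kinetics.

1505 mg

k = ln2 / t½ = 0.693147 / 39.8 = 0.01742 h⁻¹
CL = k × Vd = 0.01742 × 189 = 3.292 L/h
At steady state, Dose/τ = Css × CL.
Dose = Css × CL × τ = 34.9 × 3.292 × 13.1 = 1505 mg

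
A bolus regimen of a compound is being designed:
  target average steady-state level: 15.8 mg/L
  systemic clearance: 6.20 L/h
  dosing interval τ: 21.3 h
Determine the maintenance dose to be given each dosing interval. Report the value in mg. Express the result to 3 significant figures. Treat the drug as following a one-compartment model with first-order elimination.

2090 mg

At steady state, Dose/τ = Css × CL.
Dose = Css × CL × τ = 15.8 × 6.200 × 21.3 = 2087 mg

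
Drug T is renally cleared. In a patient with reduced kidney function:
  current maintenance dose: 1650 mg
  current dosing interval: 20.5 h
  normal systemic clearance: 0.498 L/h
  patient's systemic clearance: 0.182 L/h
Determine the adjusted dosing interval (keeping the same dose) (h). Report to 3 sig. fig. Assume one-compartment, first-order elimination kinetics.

To keep the same average steady-state level, dosing rate must scale with clearance.
CL ratio = 0.182 / 0.498 = 0.3655
New interval (same dose) = 20.5 / 0.3655 = 56.09 h

56.1 h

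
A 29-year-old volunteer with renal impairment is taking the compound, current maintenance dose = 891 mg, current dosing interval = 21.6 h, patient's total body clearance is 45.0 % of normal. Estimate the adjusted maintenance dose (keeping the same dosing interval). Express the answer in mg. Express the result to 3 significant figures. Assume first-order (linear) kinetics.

To keep the same average steady-state level, dosing rate must scale with clearance.
CL ratio = 45.0 / 100 = 0.4500
New dose (same interval) = 891 × 0.4500 = 401.0 mg

401 mg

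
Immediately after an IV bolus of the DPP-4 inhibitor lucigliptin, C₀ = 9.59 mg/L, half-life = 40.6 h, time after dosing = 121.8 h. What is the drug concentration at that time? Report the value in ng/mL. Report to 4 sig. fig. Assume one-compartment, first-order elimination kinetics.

1199 ng/mL

k = ln2 / t½ = 0.693147 / 40.6 = 0.01707 h⁻¹
t / t½ = 121.8 / 40.6 = 3 half-lives
C = C₀ × (1/2)^3 = 9.590 × 0.1250 = 1.199 mg/L
Convert: 1.199 mg/L × 1000 = 1199 ng/mL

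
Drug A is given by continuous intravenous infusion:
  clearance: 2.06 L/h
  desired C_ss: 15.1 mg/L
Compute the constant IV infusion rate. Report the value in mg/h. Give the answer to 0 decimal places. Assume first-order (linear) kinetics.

At steady state, infusion rate R₀ = Css × CL = 15.1 × 2.060 = 31.11 mg/h

31 mg/h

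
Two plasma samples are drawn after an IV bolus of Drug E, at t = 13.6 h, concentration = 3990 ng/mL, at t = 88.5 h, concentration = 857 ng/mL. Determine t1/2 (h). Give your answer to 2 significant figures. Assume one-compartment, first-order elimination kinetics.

k = ln(C₁/C₂) / (t₂ − t₁) = ln(3990/857) / (88.5 − 13.6)
  = 1.538 / 74.90 = 0.02053 h⁻¹
t½ = ln2 / k = 0.693147 / 0.02053 = 33.76 h

34 h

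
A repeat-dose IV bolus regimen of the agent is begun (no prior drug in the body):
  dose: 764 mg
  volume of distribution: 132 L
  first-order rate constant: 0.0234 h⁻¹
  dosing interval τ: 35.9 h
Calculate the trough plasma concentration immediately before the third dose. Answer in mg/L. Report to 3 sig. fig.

3.58 mg/L

C₀ per dose = Dose / Vd = 764 / 132 = 5.788 mg/L
Fraction remaining after one interval: r = e^(−kτ) = e^(−0.02340 × 35.9) = 0.4317
Before dose 3, 2 doses have been given (aged 1τ, 2τ).
C_trough = C₀ × (r + r²) = 5.788 × (0.4317 + 0.1864) = 3.578 mg/L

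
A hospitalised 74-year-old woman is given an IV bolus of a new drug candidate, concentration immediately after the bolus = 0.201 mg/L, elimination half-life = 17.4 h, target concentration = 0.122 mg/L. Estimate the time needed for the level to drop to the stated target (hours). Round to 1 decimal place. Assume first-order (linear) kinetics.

12.5 h

k = ln2 / t½ = 0.693147 / 17.4 = 0.03984 h⁻¹
t = ln(C₀ / C) / k = ln(0.2010 / 0.122) / 0.03984
  = ln(1.648) / 0.03984 = 0.4996 / 0.03984 = 12.54 h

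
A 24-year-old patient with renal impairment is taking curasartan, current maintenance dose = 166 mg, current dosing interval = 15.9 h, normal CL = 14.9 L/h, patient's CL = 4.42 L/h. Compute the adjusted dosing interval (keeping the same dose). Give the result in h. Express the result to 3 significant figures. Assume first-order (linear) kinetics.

To keep the same average steady-state level, dosing rate must scale with clearance.
CL ratio = 4.42 / 14.9 = 0.2966
New interval (same dose) = 15.9 / 0.2966 = 53.61 h

53.6 h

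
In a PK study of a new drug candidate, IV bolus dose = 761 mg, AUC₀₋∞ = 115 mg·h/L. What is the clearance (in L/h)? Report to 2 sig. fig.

CL = Dose / AUC = 761 / 115 = 6.617 L/h

6.6 L/h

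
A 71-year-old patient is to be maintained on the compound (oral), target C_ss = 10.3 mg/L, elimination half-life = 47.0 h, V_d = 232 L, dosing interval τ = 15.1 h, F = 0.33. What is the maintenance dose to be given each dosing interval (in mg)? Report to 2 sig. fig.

k = ln2 / t½ = 0.693147 / 47.0 = 0.01475 h⁻¹
CL = k × Vd = 0.01475 × 232 = 3.422 L/h
At steady state, F × (Dose/τ) = Css × CL.
Dose = Css × CL × τ / F = 10.3 × 3.422 × 15.1 / 0.33 = 1613 mg

1600 mg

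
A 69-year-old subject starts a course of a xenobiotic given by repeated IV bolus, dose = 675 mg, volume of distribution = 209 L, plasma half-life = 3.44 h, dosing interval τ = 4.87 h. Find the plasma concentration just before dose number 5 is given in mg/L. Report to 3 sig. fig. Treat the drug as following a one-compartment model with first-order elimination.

C₀ per dose = Dose / Vd = 675 / 209 = 3.230 mg/L
k = ln2 / t½ = 0.693147 / 3.44 = 0.2015 h⁻¹
Fraction remaining after one interval: r = e^(−kτ) = e^(−0.2015 × 4.87) = 0.3748
Before dose 5, 4 doses have been given (aged 1τ, 2τ, 3τ, 4τ).
C_trough = C₀ × (r + r² + … + r^4) = C₀ × r(1−r^4)/(1−r)
        = 3.230 × 0.3748 × (1 − 0.01973) / (1 − 0.3748) = 1.898 mg/L

1.90 mg/L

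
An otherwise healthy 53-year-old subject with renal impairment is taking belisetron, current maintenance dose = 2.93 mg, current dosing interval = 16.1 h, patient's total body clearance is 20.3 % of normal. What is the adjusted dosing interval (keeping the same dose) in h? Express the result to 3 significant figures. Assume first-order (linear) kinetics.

79.3 h

To keep the same average steady-state level, dosing rate must scale with clearance.
CL ratio = 20.3 / 100 = 0.2030
New interval (same dose) = 16.1 / 0.2030 = 79.31 h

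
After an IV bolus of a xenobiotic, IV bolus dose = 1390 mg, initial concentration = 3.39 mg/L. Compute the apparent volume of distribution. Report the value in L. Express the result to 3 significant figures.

Vd = Dose / C₀ = 1390 / 3.39 = 410.0 L

410 L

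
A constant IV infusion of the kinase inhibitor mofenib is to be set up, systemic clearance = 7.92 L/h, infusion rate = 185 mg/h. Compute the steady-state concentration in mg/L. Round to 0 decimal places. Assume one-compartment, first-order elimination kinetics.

At steady state Css = R₀ / CL = 185 / 7.920 = 23.36 mg/L

23 mg/L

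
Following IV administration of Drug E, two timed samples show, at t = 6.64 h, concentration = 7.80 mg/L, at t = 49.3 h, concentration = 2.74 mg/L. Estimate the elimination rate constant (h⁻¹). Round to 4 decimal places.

k = ln(C₁/C₂) / (t₂ − t₁) = ln(7.80/2.74) / (49.3 − 6.64)
  = 1.046 / 42.66 = 0.02452 h⁻¹

0.0245 h⁻¹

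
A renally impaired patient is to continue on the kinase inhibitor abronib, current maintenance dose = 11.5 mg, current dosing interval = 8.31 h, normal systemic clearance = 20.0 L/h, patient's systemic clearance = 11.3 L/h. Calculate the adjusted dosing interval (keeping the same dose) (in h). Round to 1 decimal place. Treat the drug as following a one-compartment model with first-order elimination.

To keep the same average steady-state level, dosing rate must scale with clearance.
CL ratio = 11.3 / 20.0 = 0.5650
New interval (same dose) = 8.31 / 0.5650 = 14.71 h

14.7 h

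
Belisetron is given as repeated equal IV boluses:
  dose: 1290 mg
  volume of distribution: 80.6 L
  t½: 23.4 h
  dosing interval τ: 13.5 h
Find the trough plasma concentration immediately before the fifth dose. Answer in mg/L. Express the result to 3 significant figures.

26.0 mg/L

C₀ per dose = Dose / Vd = 1290 / 80.6 = 16.00 mg/L
k = ln2 / t½ = 0.693147 / 23.4 = 0.02962 h⁻¹
Fraction remaining after one interval: r = e^(−kτ) = e^(−0.02962 × 13.5) = 0.6704
Before dose 5, 4 doses have been given (aged 1τ, 2τ, 3τ, 4τ).
C_trough = C₀ × (r + r² + … + r^4) = C₀ × r(1−r^4)/(1−r)
        = 16.00 × 0.6704 × (1 − 0.2020) / (1 − 0.6704) = 25.97 mg/L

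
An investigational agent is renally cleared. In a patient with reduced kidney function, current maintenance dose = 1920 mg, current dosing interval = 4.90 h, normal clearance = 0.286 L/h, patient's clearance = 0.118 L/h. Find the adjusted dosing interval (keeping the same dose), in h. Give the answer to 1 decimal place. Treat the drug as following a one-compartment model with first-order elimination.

To keep the same average steady-state level, dosing rate must scale with clearance.
CL ratio = 0.118 / 0.286 = 0.4126
New interval (same dose) = 4.90 / 0.4126 = 11.88 h

11.9 h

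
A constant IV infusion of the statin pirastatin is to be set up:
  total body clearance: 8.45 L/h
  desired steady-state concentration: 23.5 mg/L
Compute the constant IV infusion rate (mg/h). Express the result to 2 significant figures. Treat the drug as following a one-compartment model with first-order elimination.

At steady state, infusion rate R₀ = Css × CL = 23.5 × 8.450 = 198.6 mg/h

200 mg/h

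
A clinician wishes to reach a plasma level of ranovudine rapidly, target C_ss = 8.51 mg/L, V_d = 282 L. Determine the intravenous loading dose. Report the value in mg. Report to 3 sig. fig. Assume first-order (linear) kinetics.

LD = Css × Vd = 8.51 × 282 = 2400 mg

2400 mg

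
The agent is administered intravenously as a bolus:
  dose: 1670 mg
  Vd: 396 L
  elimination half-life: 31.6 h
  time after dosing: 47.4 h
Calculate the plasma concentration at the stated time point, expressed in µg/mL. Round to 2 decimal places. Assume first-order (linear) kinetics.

1.49 µg/mL

C₀ = Dose / Vd = 1670 / 396 = 4.217 mg/L
k = ln2 / t½ = 0.693147 / 31.6 = 0.02194 h⁻¹
C = C₀ · e^(−k·t) = 4.217 × e^(−0.02194 × 47.4)
  = 4.217 × 0.3535 = 1.491 mg/L
(1.491 mg/L = 1.491 µg/mL)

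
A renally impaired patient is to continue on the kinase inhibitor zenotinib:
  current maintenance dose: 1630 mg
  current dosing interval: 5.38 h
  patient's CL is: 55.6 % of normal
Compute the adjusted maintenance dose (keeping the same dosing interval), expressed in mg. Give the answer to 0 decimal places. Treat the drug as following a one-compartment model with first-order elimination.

906 mg

To keep the same average steady-state level, dosing rate must scale with clearance.
CL ratio = 55.6 / 100 = 0.5560
New dose (same interval) = 1630 × 0.5560 = 906.3 mg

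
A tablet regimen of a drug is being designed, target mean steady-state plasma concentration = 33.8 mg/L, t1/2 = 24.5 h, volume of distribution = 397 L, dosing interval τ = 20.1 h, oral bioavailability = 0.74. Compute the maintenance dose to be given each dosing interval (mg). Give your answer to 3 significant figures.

10300 mg

k = ln2 / t½ = 0.693147 / 24.5 = 0.02829 h⁻¹
CL = k × Vd = 0.02829 × 397 = 11.23 L/h
At steady state, F × (Dose/τ) = Css × CL.
Dose = Css × CL × τ / F = 33.8 × 11.23 × 20.1 / 0.74 = 10310 mg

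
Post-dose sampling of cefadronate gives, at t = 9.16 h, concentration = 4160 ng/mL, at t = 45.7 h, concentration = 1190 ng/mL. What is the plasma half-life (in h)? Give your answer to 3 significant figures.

k = ln(C₁/C₂) / (t₂ − t₁) = ln(4160/1190) / (45.7 − 9.16)
  = 1.252 / 36.54 = 0.03426 h⁻¹
t½ = ln2 / k = 0.693147 / 0.03426 = 20.23 h

20.2 h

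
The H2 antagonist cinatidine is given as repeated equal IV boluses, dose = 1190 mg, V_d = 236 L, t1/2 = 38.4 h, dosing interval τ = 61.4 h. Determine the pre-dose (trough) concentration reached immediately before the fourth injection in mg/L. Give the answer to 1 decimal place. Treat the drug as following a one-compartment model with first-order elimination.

2.4 mg/L

C₀ per dose = Dose / Vd = 1190 / 236 = 5.042 mg/L
k = ln2 / t½ = 0.693147 / 38.4 = 0.01805 h⁻¹
Fraction remaining after one interval: r = e^(−kτ) = e^(−0.01805 × 61.4) = 0.3301
Before dose 4, 3 doses have been given (aged 1τ, 2τ, 3τ).
C_trough = C₀ × (r + r² + … + r^3) = C₀ × r(1−r^3)/(1−r)
        = 5.042 × 0.3301 × (1 − 0.03597) / (1 − 0.3301) = 2.395 mg/L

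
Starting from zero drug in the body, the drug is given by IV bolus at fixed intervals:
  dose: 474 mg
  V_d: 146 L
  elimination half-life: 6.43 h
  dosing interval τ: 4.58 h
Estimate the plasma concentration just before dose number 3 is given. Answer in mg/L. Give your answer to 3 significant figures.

3.19 mg/L

C₀ per dose = Dose / Vd = 474 / 146 = 3.247 mg/L
k = ln2 / t½ = 0.693147 / 6.43 = 0.1078 h⁻¹
Fraction remaining after one interval: r = e^(−kτ) = e^(−0.1078 × 4.58) = 0.6103
Before dose 3, 2 doses have been given (aged 1τ, 2τ).
C_trough = C₀ × (r + r²) = 3.247 × (0.6103 + 0.3725) = 3.191 mg/L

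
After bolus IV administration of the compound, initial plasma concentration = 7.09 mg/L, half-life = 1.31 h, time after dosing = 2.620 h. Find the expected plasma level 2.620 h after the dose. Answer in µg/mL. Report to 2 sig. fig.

1.8 µg/mL

k = ln2 / t½ = 0.693147 / 1.31 = 0.5291 h⁻¹
t / t½ = 2.620 / 1.31 = 2 half-lives
C = C₀ × (1/2)^2 = 7.090 × 0.2500 = 1.773 mg/L
(1.773 mg/L = 1.773 µg/mL)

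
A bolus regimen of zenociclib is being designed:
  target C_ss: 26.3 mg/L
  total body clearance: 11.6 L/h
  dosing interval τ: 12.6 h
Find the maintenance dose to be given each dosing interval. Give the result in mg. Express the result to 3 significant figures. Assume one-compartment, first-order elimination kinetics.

At steady state, Dose/τ = Css × CL.
Dose = Css × CL × τ = 26.3 × 11.60 × 12.6 = 3844 mg

3840 mg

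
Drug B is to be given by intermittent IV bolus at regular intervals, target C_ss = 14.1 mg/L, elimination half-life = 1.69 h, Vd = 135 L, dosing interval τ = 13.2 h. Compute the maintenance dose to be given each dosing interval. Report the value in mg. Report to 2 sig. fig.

k = ln2 / t½ = 0.693147 / 1.69 = 0.4101 h⁻¹
CL = k × Vd = 0.4101 × 135 = 55.36 L/h
At steady state, Dose/τ = Css × CL.
Dose = Css × CL × τ = 14.1 × 55.36 × 13.2 = 10300 mg

10000 mg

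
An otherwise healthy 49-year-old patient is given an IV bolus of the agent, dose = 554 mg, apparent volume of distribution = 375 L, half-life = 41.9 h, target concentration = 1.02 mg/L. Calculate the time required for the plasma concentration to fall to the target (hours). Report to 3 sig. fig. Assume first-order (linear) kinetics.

22.4 h

C₀ = Dose / Vd = 554.0 / 375 = 1.477 mg/L
k = ln2 / t½ = 0.693147 / 41.9 = 0.01654 h⁻¹
t = ln(C₀ / C) / k = ln(1.477 / 1.02) / 0.01654
  = ln(1.448) / 0.01654 = 0.3702 / 0.01654 = 22.38 h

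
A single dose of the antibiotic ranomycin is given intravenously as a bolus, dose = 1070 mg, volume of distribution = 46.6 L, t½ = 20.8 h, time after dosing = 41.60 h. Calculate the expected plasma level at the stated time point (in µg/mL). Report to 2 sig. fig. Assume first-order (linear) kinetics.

5.7 µg/mL

C₀ = Dose / Vd = 1070 / 46.6 = 22.96 mg/L
k = ln2 / t½ = 0.693147 / 20.8 = 0.03332 h⁻¹
t / t½ = 41.60 / 20.8 = 2 half-lives
C = C₀ × (1/2)^2 = 22.96 × 0.2500 = 5.740 mg/L
(5.740 mg/L = 5.740 µg/mL)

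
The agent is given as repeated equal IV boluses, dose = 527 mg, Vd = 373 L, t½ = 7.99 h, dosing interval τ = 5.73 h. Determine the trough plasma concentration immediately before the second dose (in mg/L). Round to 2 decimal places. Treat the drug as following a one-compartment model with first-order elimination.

C₀ per dose = Dose / Vd = 527 / 373 = 1.413 mg/L
k = ln2 / t½ = 0.693147 / 7.99 = 0.08675 h⁻¹
Fraction remaining after one interval: r = e^(−kτ) = e^(−0.08675 × 5.73) = 0.6083
Before dose 2, 1 dose has been given (aged 1τ).
C_trough = C₀ × r = 1.413 × 0.6083 = 0.8595 mg/L

0.86 mg/L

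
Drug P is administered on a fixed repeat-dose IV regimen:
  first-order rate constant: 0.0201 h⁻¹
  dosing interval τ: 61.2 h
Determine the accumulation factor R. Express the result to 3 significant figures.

e^(−kτ) = e^(−0.02010 × 61.2) = 0.2923
Accumulation ratio R = 1 / (1 − e^(−kτ)) = 1 / (1 − 0.2923) = 1.413

1.41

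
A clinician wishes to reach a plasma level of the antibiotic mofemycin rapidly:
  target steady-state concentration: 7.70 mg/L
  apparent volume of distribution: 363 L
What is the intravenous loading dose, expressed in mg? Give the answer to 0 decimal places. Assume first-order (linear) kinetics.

LD = Css × Vd = 7.70 × 363 = 2795 mg

2795 mg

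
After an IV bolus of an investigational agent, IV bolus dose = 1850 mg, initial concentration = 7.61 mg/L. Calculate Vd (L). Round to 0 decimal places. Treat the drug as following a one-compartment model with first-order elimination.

243 L

Vd = Dose / C₀ = 1850 / 7.61 = 243.1 L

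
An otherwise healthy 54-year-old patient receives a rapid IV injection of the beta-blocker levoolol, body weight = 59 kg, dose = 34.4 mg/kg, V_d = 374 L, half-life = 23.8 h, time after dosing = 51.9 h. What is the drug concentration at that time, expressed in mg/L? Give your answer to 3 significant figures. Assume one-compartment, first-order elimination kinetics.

Total dose = 34.4 × 59 = 2030 mg
C₀ = Dose / Vd = 2030 / 374 = 5.428 mg/L
k = ln2 / t½ = 0.693147 / 23.8 = 0.02912 h⁻¹
C = C₀ · e^(−k·t) = 5.428 × e^(−0.02912 × 51.9)
  = 5.428 × 0.2206 = 1.197 mg/L

1.20 mg/L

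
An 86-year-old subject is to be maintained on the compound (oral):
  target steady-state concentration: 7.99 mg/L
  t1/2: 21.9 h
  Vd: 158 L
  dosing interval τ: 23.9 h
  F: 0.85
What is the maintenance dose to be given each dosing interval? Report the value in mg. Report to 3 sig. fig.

k = ln2 / t½ = 0.693147 / 21.9 = 0.03165 h⁻¹
CL = k × Vd = 0.03165 × 158 = 5.001 L/h
At steady state, F × (Dose/τ) = Css × CL.
Dose = Css × CL × τ / F = 7.99 × 5.001 × 23.9 / 0.85 = 1124 mg

1120 mg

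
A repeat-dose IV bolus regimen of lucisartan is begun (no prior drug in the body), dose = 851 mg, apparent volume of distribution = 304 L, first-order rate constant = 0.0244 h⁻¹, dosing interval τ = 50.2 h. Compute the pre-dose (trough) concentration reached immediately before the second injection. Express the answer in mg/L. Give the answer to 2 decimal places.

0.82 mg/L

C₀ per dose = Dose / Vd = 851 / 304 = 2.799 mg/L
Fraction remaining after one interval: r = e^(−kτ) = e^(−0.02440 × 50.2) = 0.2938
Before dose 2, 1 dose has been given (aged 1τ).
C_trough = C₀ × r = 2.799 × 0.2938 = 0.8223 mg/L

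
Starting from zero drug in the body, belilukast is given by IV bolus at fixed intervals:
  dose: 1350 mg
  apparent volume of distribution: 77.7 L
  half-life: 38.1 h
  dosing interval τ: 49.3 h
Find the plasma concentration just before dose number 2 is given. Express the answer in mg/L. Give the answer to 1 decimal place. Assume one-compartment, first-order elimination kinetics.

7.1 mg/L

C₀ per dose = Dose / Vd = 1350 / 77.7 = 17.37 mg/L
k = ln2 / t½ = 0.693147 / 38.1 = 0.01819 h⁻¹
Fraction remaining after one interval: r = e^(−kτ) = e^(−0.01819 × 49.3) = 0.4079
Before dose 2, 1 dose has been given (aged 1τ).
C_trough = C₀ × r = 17.37 × 0.4079 = 7.085 mg/L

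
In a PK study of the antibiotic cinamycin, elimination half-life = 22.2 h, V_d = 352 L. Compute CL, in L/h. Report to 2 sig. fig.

11 L/h

k = ln2 / t½ = 0.693147 / 22.2 = 0.03122 h⁻¹
CL = k × Vd = 0.03122 × 352 = 10.99 L/h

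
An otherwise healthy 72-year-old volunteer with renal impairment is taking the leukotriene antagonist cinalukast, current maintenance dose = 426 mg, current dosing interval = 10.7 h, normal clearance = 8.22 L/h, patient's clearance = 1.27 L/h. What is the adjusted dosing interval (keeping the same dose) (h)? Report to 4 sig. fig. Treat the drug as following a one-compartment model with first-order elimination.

69.26 h

To keep the same average steady-state level, dosing rate must scale with clearance.
CL ratio = 1.27 / 8.22 = 0.1545
New interval (same dose) = 10.7 / 0.1545 = 69.26 h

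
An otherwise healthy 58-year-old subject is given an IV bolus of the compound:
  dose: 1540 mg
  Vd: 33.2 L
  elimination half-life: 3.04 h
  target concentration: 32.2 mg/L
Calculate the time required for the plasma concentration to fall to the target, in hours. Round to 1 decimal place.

1.6 h

C₀ = Dose / Vd = 1540 / 33.2 = 46.39 mg/L
k = ln2 / t½ = 0.693147 / 3.04 = 0.2280 h⁻¹
t = ln(C₀ / C) / k = ln(46.39 / 32.2) / 0.2280
  = ln(1.441) / 0.2280 = 0.3653 / 0.2280 = 1.602 h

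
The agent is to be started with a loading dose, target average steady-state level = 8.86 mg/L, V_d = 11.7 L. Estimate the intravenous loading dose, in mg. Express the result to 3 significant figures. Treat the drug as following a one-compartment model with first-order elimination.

104 mg

LD = Css × Vd = 8.86 × 11.7 = 103.7 mg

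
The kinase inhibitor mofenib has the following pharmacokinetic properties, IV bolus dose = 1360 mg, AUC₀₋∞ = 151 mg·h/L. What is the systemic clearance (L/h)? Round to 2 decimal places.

CL = Dose / AUC = 1360 / 151 = 9.007 L/h

9.01 L/h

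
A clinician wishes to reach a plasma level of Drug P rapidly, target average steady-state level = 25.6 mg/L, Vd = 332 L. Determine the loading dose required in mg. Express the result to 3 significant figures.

LD = Css × Vd = 25.6 × 332 = 8499 mg

8500 mg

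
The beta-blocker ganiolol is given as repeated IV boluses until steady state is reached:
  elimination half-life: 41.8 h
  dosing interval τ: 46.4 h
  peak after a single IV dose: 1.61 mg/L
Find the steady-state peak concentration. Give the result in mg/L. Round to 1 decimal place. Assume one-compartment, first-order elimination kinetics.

k = ln2 / t½ = 0.693147 / 41.8 = 0.01658 h⁻¹
e^(−kτ) = e^(−0.01658 × 46.4) = 0.4633
Accumulation ratio R = 1 / (1 − e^(−kτ)) = 1 / (1 − 0.4633) = 1.863
Steady-state peak = C₀ × R = 1.61 × 1.863 = 2.999 mg/L

3.0 mg/L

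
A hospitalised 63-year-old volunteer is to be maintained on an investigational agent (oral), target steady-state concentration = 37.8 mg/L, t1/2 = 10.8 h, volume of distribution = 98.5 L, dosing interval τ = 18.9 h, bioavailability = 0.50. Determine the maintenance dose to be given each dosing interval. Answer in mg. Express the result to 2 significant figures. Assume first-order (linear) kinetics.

k = ln2 / t½ = 0.693147 / 10.8 = 0.06418 h⁻¹
CL = k × Vd = 0.06418 × 98.5 = 6.322 L/h
At steady state, F × (Dose/τ) = Css × CL.
Dose = Css × CL × τ / F = 37.8 × 6.322 × 18.9 / 0.50 = 9033 mg

9000 mg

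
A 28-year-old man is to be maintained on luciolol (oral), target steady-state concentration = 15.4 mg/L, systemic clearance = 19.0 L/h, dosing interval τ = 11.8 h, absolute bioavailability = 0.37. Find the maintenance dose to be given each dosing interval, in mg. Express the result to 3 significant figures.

At steady state, F × (Dose/τ) = Css × CL.
Dose = Css × CL × τ / F = 15.4 × 19.00 × 11.8 / 0.37 = 9332 mg

9330 mg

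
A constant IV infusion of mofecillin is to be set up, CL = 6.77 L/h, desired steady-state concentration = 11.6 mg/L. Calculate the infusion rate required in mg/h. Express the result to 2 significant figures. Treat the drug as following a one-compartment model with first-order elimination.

79 mg/h

At steady state, infusion rate R₀ = Css × CL = 11.6 × 6.770 = 78.53 mg/h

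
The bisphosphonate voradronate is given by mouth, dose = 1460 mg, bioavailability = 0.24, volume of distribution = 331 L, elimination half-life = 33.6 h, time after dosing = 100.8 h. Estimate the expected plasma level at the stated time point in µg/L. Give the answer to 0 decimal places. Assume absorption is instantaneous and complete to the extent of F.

132 µg/L

Amount reaching circulation = F × Dose = 0.24 × 1460 = 350.4 mg
C₀ = F·Dose / Vd = 350.4 / 331 = 1.059 mg/L
k = ln2 / t½ = 0.693147 / 33.6 = 0.02063 h⁻¹
t / t½ = 100.8 / 33.6 = 3 half-lives
C = C₀ × (1/2)^3 = 1.059 × 0.1250 = 0.1324 mg/L
Convert: 0.1324 mg/L × 1000 = 132.4 µg/L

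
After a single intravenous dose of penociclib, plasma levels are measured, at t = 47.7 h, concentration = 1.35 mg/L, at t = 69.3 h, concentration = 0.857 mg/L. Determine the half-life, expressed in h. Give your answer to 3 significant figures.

k = ln(C₁/C₂) / (t₂ − t₁) = ln(1.35/0.857) / (69.3 − 47.7)
  = 0.4544 / 21.60 = 0.02104 h⁻¹
t½ = ln2 / k = 0.693147 / 0.02104 = 32.94 h

32.9 h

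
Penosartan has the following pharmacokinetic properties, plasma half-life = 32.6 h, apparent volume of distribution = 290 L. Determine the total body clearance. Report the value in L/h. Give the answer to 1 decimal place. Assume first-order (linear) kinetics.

6.2 L/h

k = ln2 / t½ = 0.693147 / 32.6 = 0.02126 h⁻¹
CL = k × Vd = 0.02126 × 290 = 6.165 L/h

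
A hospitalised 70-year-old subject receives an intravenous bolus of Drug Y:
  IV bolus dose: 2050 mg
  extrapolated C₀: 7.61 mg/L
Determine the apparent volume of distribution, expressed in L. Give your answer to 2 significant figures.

270 L

Vd = Dose / C₀ = 2050 / 7.61 = 269.4 L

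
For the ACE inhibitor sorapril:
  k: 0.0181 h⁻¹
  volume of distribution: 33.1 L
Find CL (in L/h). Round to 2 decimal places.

CL = k × Vd = 0.0181 × 33.1 = 0.5991 L/h

0.60 L/h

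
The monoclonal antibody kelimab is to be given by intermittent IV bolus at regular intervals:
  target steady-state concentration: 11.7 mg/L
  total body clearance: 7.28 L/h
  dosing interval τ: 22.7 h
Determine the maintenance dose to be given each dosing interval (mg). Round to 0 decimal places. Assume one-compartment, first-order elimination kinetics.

1933 mg

At steady state, Dose/τ = Css × CL.
Dose = Css × CL × τ = 11.7 × 7.280 × 22.7 = 1933 mg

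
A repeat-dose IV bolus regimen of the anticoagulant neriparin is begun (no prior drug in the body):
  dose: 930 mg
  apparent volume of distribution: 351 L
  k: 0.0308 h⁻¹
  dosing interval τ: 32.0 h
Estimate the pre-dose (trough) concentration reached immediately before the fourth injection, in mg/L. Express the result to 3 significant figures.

1.50 mg/L

C₀ per dose = Dose / Vd = 930 / 351 = 2.650 mg/L
Fraction remaining after one interval: r = e^(−kτ) = e^(−0.03080 × 32.0) = 0.3732
Before dose 4, 3 doses have been given (aged 1τ, 2τ, 3τ).
C_trough = C₀ × (r + r² + … + r^3) = C₀ × r(1−r^3)/(1−r)
        = 2.650 × 0.3732 × (1 − 0.05198) / (1 − 0.3732) = 1.496 mg/L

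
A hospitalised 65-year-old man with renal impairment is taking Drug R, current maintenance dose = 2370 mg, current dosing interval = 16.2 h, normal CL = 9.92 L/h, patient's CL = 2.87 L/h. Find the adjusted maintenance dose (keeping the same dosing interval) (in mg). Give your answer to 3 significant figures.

To keep the same average steady-state level, dosing rate must scale with clearance.
CL ratio = 2.87 / 9.92 = 0.2893
New dose (same interval) = 2370 × 0.2893 = 685.6 mg

686 mg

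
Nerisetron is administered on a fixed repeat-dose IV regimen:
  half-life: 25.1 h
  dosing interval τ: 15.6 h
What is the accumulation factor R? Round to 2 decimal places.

k = ln2 / t½ = 0.693147 / 25.1 = 0.02762 h⁻¹
e^(−kτ) = e^(−0.02762 × 15.6) = 0.6499
Accumulation ratio R = 1 / (1 − e^(−kτ)) = 1 / (1 − 0.6499) = 2.856

2.86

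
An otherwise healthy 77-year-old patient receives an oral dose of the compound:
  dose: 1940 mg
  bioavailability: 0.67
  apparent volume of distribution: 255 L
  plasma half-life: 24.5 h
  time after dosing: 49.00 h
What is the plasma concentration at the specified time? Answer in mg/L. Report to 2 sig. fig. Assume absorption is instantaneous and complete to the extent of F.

1.3 mg/L

Amount reaching circulation = F × Dose = 0.67 × 1940 = 1300 mg
C₀ = F·Dose / Vd = 1300 / 255 = 5.098 mg/L
k = ln2 / t½ = 0.693147 / 24.5 = 0.02829 h⁻¹
t / t½ = 49.00 / 24.5 = 2 half-lives
C = C₀ × (1/2)^2 = 5.098 × 0.2500 = 1.275 mg/L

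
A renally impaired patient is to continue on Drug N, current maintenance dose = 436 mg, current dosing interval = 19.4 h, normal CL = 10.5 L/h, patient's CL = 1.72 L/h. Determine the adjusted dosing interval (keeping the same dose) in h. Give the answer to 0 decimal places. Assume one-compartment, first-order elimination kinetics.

To keep the same average steady-state level, dosing rate must scale with clearance.
CL ratio = 1.72 / 10.5 = 0.1638
New interval (same dose) = 19.4 / 0.1638 = 118.4 h

118 h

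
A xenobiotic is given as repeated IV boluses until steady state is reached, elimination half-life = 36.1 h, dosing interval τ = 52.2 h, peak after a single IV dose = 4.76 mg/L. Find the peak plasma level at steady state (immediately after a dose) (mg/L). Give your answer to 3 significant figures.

k = ln2 / t½ = 0.693147 / 36.1 = 0.01920 h⁻¹
e^(−kτ) = e^(−0.01920 × 52.2) = 0.3671
Accumulation ratio R = 1 / (1 − e^(−kτ)) = 1 / (1 − 0.3671) = 1.580
Steady-state peak = C₀ × R = 4.76 × 1.580 = 7.521 mg/L

7.52 mg/L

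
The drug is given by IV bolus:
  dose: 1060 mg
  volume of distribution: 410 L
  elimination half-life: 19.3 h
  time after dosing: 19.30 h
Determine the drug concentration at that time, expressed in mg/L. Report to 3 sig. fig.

C₀ = Dose / Vd = 1060 / 410 = 2.585 mg/L
k = ln2 / t½ = 0.693147 / 19.3 = 0.03591 h⁻¹
t / t½ = 19.30 / 19.3 = 1 half-lives
C = C₀ × (1/2)^1 = 2.585 × 0.5000 = 1.293 mg/L

1.29 mg/L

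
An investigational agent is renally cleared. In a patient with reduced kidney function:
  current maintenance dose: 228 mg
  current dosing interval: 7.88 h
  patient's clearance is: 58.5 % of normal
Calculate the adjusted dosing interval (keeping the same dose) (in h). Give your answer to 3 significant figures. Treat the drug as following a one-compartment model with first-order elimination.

To keep the same average steady-state level, dosing rate must scale with clearance.
CL ratio = 58.5 / 100 = 0.5850
New interval (same dose) = 7.88 / 0.5850 = 13.47 h

13.5 h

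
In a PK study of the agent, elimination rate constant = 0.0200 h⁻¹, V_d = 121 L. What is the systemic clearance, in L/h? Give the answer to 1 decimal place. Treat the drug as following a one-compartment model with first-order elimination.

CL = k × Vd = 0.0200 × 121 = 2.420 L/h

2.4 L/h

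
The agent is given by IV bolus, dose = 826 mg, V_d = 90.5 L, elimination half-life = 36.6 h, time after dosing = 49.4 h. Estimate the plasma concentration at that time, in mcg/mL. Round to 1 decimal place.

C₀ = Dose / Vd = 826.0 / 90.5 = 9.127 mg/L
k = ln2 / t½ = 0.693147 / 36.6 = 0.01894 h⁻¹
C = C₀ · e^(−k·t) = 9.127 × e^(−0.01894 × 49.4)
  = 9.127 × 0.3923 = 3.581 mg/L
(3.581 mg/L = 3.581 mcg/mL)

3.6 mcg/mL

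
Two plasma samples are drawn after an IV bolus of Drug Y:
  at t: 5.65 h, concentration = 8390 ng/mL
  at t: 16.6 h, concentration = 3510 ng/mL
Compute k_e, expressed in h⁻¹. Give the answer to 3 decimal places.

k = ln(C₁/C₂) / (t₂ − t₁) = ln(8390/3510) / (16.6 − 5.65)
  = 0.8714 / 10.95 = 0.07958 h⁻¹

0.080 h⁻¹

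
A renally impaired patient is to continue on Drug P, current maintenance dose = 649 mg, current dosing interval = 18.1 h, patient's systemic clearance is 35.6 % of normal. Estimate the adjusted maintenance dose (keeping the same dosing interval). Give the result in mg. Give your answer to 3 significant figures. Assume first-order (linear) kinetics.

To keep the same average steady-state level, dosing rate must scale with clearance.
CL ratio = 35.6 / 100 = 0.3560
New dose (same interval) = 649 × 0.3560 = 231.0 mg

231 mg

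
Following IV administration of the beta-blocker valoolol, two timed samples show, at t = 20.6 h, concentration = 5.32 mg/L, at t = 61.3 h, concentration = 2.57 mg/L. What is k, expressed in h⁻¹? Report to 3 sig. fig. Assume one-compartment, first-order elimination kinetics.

0.0179 h⁻¹

k = ln(C₁/C₂) / (t₂ − t₁) = ln(5.32/2.57) / (61.3 − 20.6)
  = 0.7276 / 40.70 = 0.01788 h⁻¹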